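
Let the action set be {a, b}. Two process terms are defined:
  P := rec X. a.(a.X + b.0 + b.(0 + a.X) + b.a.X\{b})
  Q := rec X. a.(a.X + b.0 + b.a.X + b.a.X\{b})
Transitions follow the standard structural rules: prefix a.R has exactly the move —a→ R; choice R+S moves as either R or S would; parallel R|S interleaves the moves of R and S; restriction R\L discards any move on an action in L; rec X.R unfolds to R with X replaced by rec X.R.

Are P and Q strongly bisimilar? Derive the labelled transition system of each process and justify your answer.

YES

P's transition system — 7 states:
  p0 = rec X. a.(a.X + b.0 + b.(0 + a.X) + b.a.X\{b}) | ··a··> p1
  p1 = a.(rec X. a.(a.X + b.0 + b.(0 + a.X) + b.a.X\{b})) + b.0 + b.(0 + a.(rec X. a.(a.X + b.0 + b.(0 + a.X) + b.a.X\{b}))) + b.a.(rec X. a.(a.X + b.0 + b.(0 + a.X) + b.a.X\{b}))\{b} | ··a··> p0, ··b··> p2, ··b··> p3, ··b··> p4
  p2 = 0 | deadlocked
  p3 = 0 + a.(rec X. a.(a.X + b.0 + b.(0 + a.X) + b.a.X\{b})) | ··a··> p0
  p4 = a.(rec X. a.(a.X + b.0 + b.(0 + a.X) + b.a.X\{b}))\{b} | ··a··> p5
  p5 = (rec X. a.(a.X + b.0 + b.(0 + a.X) + b.a.X\{b}))\{b} | ··a··> p6
  p6 = (a.(rec X. a.(a.X + b.0 + b.(0 + a.X) + b.a.X\{b})) + b.0 + b.(0 + a.(rec X. a.(a.X + b.0 + b.(0 + a.X) + b.a.X\{b}))) + b.a.(rec X. a.(a.X + b.0 + b.(0 + a.X) + b.a.X\{b}))\{b})\{b} | ··a··> p5
Q's transition system — 7 states:
  q0 = rec X. a.(a.X + b.0 + b.a.X + b.a.X\{b}) | ··a··> q1
  q1 = a.(rec X. a.(a.X + b.0 + b.a.X + b.a.X\{b})) + b.0 + b.a.(rec X. a.(a.X + b.0 + b.a.X + b.a.X\{b})) + b.a.(rec X. a.(a.X + b.0 + b.a.X + b.a.X\{b}))\{b} | ··a··> q0, ··b··> q2, ··b··> q3, ··b··> q4
  q2 = 0 | deadlocked
  q3 = a.(rec X. a.(a.X + b.0 + b.a.X + b.a.X\{b})) | ··a··> q0
  q4 = a.(rec X. a.(a.X + b.0 + b.a.X + b.a.X\{b}))\{b} | ··a··> q5
  q5 = (rec X. a.(a.X + b.0 + b.a.X + b.a.X\{b}))\{b} | ··a··> q6
  q6 = (a.(rec X. a.(a.X + b.0 + b.a.X + b.a.X\{b})) + b.0 + b.a.(rec X. a.(a.X + b.0 + b.a.X + b.a.X\{b})) + b.a.(rec X. a.(a.X + b.0 + b.a.X + b.a.X\{b}))\{b})\{b} | ··a··> q5
Partition-refinement fixed point:
  B0 = {p0, q0}
  B1 = {p1, q1}
  B2 = {p4, p5, p6, q4, q5, q6}
  B3 = {p3, q3}
  B4 = {p2, q2}
p0 ∈ B0, q0 ∈ B0 → same block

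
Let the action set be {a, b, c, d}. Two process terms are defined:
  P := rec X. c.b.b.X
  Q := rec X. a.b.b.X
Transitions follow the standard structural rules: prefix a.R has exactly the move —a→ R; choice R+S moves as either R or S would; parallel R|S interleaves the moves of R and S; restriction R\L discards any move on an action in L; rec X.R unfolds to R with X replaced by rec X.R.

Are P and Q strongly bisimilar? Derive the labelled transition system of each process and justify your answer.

P's transition system — 3 states:
  u0 = rec X. c.b.b.X ⊢ --c--▸ u1
  u1 = b.b.(rec X. c.b.b.X) ⊢ --b--▸ u2
  u2 = b.(rec X. c.b.b.X) ⊢ --b--▸ u0
Q's transition system — 3 states:
  v0 = rec X. a.b.b.X ⊢ --a--▸ v1
  v1 = b.b.(rec X. a.b.b.X) ⊢ --b--▸ v2
  v2 = b.(rec X. a.b.b.X) ⊢ --b--▸ v0
Partition-refinement fixed point:
  B0 = {u0}
  B1 = {u1}
  B2 = {u2}
  B3 = {v0}
  B4 = {v1}
  B5 = {v2}
u0 ∈ B0, v0 ∈ B3 → different blocks

NO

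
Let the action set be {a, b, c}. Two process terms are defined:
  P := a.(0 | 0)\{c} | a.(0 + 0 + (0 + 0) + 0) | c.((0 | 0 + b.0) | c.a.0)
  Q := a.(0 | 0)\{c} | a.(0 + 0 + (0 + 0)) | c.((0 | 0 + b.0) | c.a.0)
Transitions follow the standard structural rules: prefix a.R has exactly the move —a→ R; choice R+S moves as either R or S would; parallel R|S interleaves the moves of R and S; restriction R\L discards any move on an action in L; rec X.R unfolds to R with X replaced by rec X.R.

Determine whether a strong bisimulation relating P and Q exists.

bisimilar

P's transition system — 28 states:
  u0 = a.(0 | 0)\{c} | a.(0 + 0 + (0 + 0) + 0) | c.((0 | 0 + b.0) | c.a.0) | --a--▸ u1, --a--▸ u2, --c--▸ u3
  u1 = (0 | 0)\{c} | a.(0 + 0 + (0 + 0) + 0) | c.((0 | 0 + b.0) | c.a.0) | --a--▸ u4, --c--▸ u5
  u2 = a.(0 | 0)\{c} | (0 + 0 + (0 + 0) + 0) | c.((0 | 0 + b.0) | c.a.0) | --a--▸ u4, --c--▸ u6
  u3 = a.(0 | 0)\{c} | a.(0 + 0 + (0 + 0) + 0) | ((0 | 0 + b.0) | c.a.0) | --a--▸ u5, --a--▸ u6, --b--▸ u7, --c--▸ u8
  u4 = (0 | 0)\{c} | (0 + 0 + (0 + 0) + 0) | c.((0 | 0 + b.0) | c.a.0) | --c--▸ u9
  u5 = (0 | 0)\{c} | a.(0 + 0 + (0 + 0) + 0) | ((0 | 0 + b.0) | c.a.0) | --a--▸ u9, --b--▸ u10, --c--▸ u11
  u6 = a.(0 | 0)\{c} | (0 + 0 + (0 + 0) + 0) | ((0 | 0 + b.0) | c.a.0) | --a--▸ u9, --b--▸ u12, --c--▸ u13
  u7 = a.(0 | 0)\{c} | a.(0 + 0 + (0 + 0) + 0) | (0 | c.a.0) | --a--▸ u10, --a--▸ u12, --c--▸ u14
  u8 = a.(0 | 0)\{c} | a.(0 + 0 + (0 + 0) + 0) | ((0 | 0 + b.0) | a.0) | --a--▸ u11, --a--▸ u13, --a--▸ u15, --b--▸ u14
  u9 = (0 | 0)\{c} | (0 + 0 + (0 + 0) + 0) | ((0 | 0 + b.0) | c.a.0) | --b--▸ u16, --c--▸ u17
  u10 = (0 | 0)\{c} | a.(0 + 0 + (0 + 0) + 0) | (0 | c.a.0) | --a--▸ u16, --c--▸ u18
  u11 = (0 | 0)\{c} | a.(0 + 0 + (0 + 0) + 0) | ((0 | 0 + b.0) | a.0) | --a--▸ u17, --a--▸ u19, --b--▸ u18
  u12 = a.(0 | 0)\{c} | (0 + 0 + (0 + 0) + 0) | (0 | c.a.0) | --a--▸ u16, --c--▸ u20
  u13 = a.(0 | 0)\{c} | (0 + 0 + (0 + 0) + 0) | ((0 | 0 + b.0) | a.0) | --a--▸ u17, --a--▸ u21, --b--▸ u20
  u14 = a.(0 | 0)\{c} | a.(0 + 0 + (0 + 0) + 0) | (0 | a.0) | --a--▸ u18, --a--▸ u20, --a--▸ u22
  u15 = a.(0 | 0)\{c} | a.(0 + 0 + (0 + 0) + 0) | ((0 | 0 + b.0) | 0) | --a--▸ u19, --a--▸ u21, --b--▸ u22
  u16 = (0 | 0)\{c} | (0 + 0 + (0 + 0) + 0) | (0 | c.a.0) | --c--▸ u23
  u17 = (0 | 0)\{c} | (0 + 0 + (0 + 0) + 0) | ((0 | 0 + b.0) | a.0) | --a--▸ u24, --b--▸ u23
  u18 = (0 | 0)\{c} | a.(0 + 0 + (0 + 0) + 0) | (0 | a.0) | --a--▸ u23, --a--▸ u25
  u19 = (0 | 0)\{c} | a.(0 + 0 + (0 + 0) + 0) | ((0 | 0 + b.0) | 0) | --a--▸ u24, --b--▸ u25
  u20 = a.(0 | 0)\{c} | (0 + 0 + (0 + 0) + 0) | (0 | a.0) | --a--▸ u23, --a--▸ u26
  u21 = a.(0 | 0)\{c} | (0 + 0 + (0 + 0) + 0) | ((0 | 0 + b.0) | 0) | --a--▸ u24, --b--▸ u26
  u22 = a.(0 | 0)\{c} | a.(0 + 0 + (0 + 0) + 0) | (0 | 0) | --a--▸ u25, --a--▸ u26
  u23 = (0 | 0)\{c} | (0 + 0 + (0 + 0) + 0) | (0 | a.0) | --a--▸ u27
  u24 = (0 | 0)\{c} | (0 + 0 + (0 + 0) + 0) | ((0 | 0 + b.0) | 0) | --b--▸ u27
  u25 = (0 | 0)\{c} | a.(0 + 0 + (0 + 0) + 0) | (0 | 0) | --a--▸ u27
  u26 = a.(0 | 0)\{c} | (0 + 0 + (0 + 0) + 0) | (0 | 0) | --a--▸ u27
  u27 = (0 | 0)\{c} | (0 + 0 + (0 + 0) + 0) | (0 | 0) | deadlocked
Q's transition system — 28 states:
  v0 = a.(0 | 0)\{c} | a.(0 + 0 + (0 + 0)) | c.((0 | 0 + b.0) | c.a.0) | --a--▸ v1, --a--▸ v2, --c--▸ v3
  v1 = (0 | 0)\{c} | a.(0 + 0 + (0 + 0)) | c.((0 | 0 + b.0) | c.a.0) | --a--▸ v4, --c--▸ v5
  v2 = a.(0 | 0)\{c} | (0 + 0 + (0 + 0)) | c.((0 | 0 + b.0) | c.a.0) | --a--▸ v4, --c--▸ v6
  v3 = a.(0 | 0)\{c} | a.(0 + 0 + (0 + 0)) | ((0 | 0 + b.0) | c.a.0) | --a--▸ v5, --a--▸ v6, --b--▸ v7, --c--▸ v8
  v4 = (0 | 0)\{c} | (0 + 0 + (0 + 0)) | c.((0 | 0 + b.0) | c.a.0) | --c--▸ v9
  v5 = (0 | 0)\{c} | a.(0 + 0 + (0 + 0)) | ((0 | 0 + b.0) | c.a.0) | --a--▸ v9, --b--▸ v10, --c--▸ v11
  v6 = a.(0 | 0)\{c} | (0 + 0 + (0 + 0)) | ((0 | 0 + b.0) | c.a.0) | --a--▸ v9, --b--▸ v12, --c--▸ v13
  v7 = a.(0 | 0)\{c} | a.(0 + 0 + (0 + 0)) | (0 | c.a.0) | --a--▸ v10, --a--▸ v12, --c--▸ v14
  v8 = a.(0 | 0)\{c} | a.(0 + 0 + (0 + 0)) | ((0 | 0 + b.0) | a.0) | --a--▸ v11, --a--▸ v13, --a--▸ v15, --b--▸ v14
  v9 = (0 | 0)\{c} | (0 + 0 + (0 + 0)) | ((0 | 0 + b.0) | c.a.0) | --b--▸ v16, --c--▸ v17
  v10 = (0 | 0)\{c} | a.(0 + 0 + (0 + 0)) | (0 | c.a.0) | --a--▸ v16, --c--▸ v18
  v11 = (0 | 0)\{c} | a.(0 + 0 + (0 + 0)) | ((0 | 0 + b.0) | a.0) | --a--▸ v17, --a--▸ v19, --b--▸ v18
  v12 = a.(0 | 0)\{c} | (0 + 0 + (0 + 0)) | (0 | c.a.0) | --a--▸ v16, --c--▸ v20
  v13 = a.(0 | 0)\{c} | (0 + 0 + (0 + 0)) | ((0 | 0 + b.0) | a.0) | --a--▸ v17, --a--▸ v21, --b--▸ v20
  v14 = a.(0 | 0)\{c} | a.(0 + 0 + (0 + 0)) | (0 | a.0) | --a--▸ v18, --a--▸ v20, --a--▸ v22
  v15 = a.(0 | 0)\{c} | a.(0 + 0 + (0 + 0)) | ((0 | 0 + b.0) | 0) | --a--▸ v19, --a--▸ v21, --b--▸ v22
  v16 = (0 | 0)\{c} | (0 + 0 + (0 + 0)) | (0 | c.a.0) | --c--▸ v23
  v17 = (0 | 0)\{c} | (0 + 0 + (0 + 0)) | ((0 | 0 + b.0) | a.0) | --a--▸ v24, --b--▸ v23
  v18 = (0 | 0)\{c} | a.(0 + 0 + (0 + 0)) | (0 | a.0) | --a--▸ v23, --a--▸ v25
  v19 = (0 | 0)\{c} | a.(0 + 0 + (0 + 0)) | ((0 | 0 + b.0) | 0) | --a--▸ v24, --b--▸ v25
  v20 = a.(0 | 0)\{c} | (0 + 0 + (0 + 0)) | (0 | a.0) | --a--▸ v23, --a--▸ v26
  v21 = a.(0 | 0)\{c} | (0 + 0 + (0 + 0)) | ((0 | 0 + b.0) | 0) | --a--▸ v24, --b--▸ v26
  v22 = a.(0 | 0)\{c} | a.(0 + 0 + (0 + 0)) | (0 | 0) | --a--▸ v25, --a--▸ v26
  v23 = (0 | 0)\{c} | (0 + 0 + (0 + 0)) | (0 | a.0) | --a--▸ v27
  v24 = (0 | 0)\{c} | (0 + 0 + (0 + 0)) | ((0 | 0 + b.0) | 0) | --b--▸ v27
  v25 = (0 | 0)\{c} | a.(0 + 0 + (0 + 0)) | (0 | 0) | --a--▸ v27
  v26 = a.(0 | 0)\{c} | (0 + 0 + (0 + 0)) | (0 | 0) | --a--▸ v27
  v27 = (0 | 0)\{c} | (0 + 0 + (0 + 0)) | (0 | 0) | deadlocked
Coarsest stable partition (strong bisimilarity classes):
  B0 = {u0, v0}
  B1 = {u1, u2, v1, v2}
  B2 = {u5, u6, v5, v6}
  B3 = {u9, v9}
  B4 = {u16, v16}
  B5 = {u23, u25, u26, v23, v25, v26}
  B6 = {u27, v27}
  B7 = {u17, u19, u21, v17, v19, v21}
  B8 = {u24, v24}
  B9 = {u11, u13, u15, v11, v13, v15}
  B10 = {u18, u20, u22, v18, v20, v22}
  B11 = {u10, u12, v10, v12}
  B12 = {u4, v4}
  B13 = {u3, v3}
  B14 = {u8, v8}
  B15 = {u14, v14}
  B16 = {u7, v7}
u0 ∈ B0, v0 ∈ B0 → same block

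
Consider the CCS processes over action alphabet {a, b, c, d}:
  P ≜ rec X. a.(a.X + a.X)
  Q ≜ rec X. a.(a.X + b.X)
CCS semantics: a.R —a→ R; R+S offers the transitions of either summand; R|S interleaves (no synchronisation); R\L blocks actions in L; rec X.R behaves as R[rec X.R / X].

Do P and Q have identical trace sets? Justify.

Reachable graph of P (2 states):
  s0 = rec X. a.(a.X + a.X) ⊢ =a=> s1
  s1 = a.(rec X. a.(a.X + a.X)) + a.(rec X. a.(a.X + a.X)) ⊢ =a=> s0
Reachable graph of Q (2 states):
  t0 = rec X. a.(a.X + b.X) ⊢ =a=> t1
  t1 = a.(rec X. a.(a.X + b.X)) + b.(rec X. a.(a.X + b.X)) ⊢ =a=> t0, =b=> t0
Executing ab from Q (initial set {t0}):
  step 1 (a): {t1}
  step 2 (b): {t0}
  — Q admits the full trace.
Executing ab from P (initial set {s0}):
  step 1 (a): {s1}
  step 2 (b): ∅  — P cannot continue

traces(P) ≠ traces(Q) — witness ⟨ab⟩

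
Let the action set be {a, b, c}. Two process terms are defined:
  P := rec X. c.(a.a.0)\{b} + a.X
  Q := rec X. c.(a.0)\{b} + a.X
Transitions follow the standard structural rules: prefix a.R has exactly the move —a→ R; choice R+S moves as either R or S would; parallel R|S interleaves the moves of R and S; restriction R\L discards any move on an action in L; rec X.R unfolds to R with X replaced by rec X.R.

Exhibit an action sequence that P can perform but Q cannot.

Reachable graph of P (4 states):
  m0 = rec X. c.(a.a.0)\{b} + a.X → =a=> m0, =c=> m1
  m1 = (a.a.0)\{b} → =a=> m2
  m2 = (a.0)\{b} → =a=> m3
  m3 = 0\{b} → ·
Reachable graph of Q (3 states):
  n0 = rec X. c.(a.0)\{b} + a.X → =a=> n0, =c=> n1
  n1 = (a.0)\{b} → =a=> n2
  n2 = 0\{b} → ·
Trace ⟨caa⟩ through P, begin at {m0}:
  step 1 (c): {m1}
  step 2 (a): {m2}
  step 3 (a): {m3}
  ✓ P
Trace ⟨caa⟩ through Q, begin at {n0}:
  step 1 (c): {n1}
  step 2 (a): {n2}
  step 3 (a): ∅ (Q stuck)

caa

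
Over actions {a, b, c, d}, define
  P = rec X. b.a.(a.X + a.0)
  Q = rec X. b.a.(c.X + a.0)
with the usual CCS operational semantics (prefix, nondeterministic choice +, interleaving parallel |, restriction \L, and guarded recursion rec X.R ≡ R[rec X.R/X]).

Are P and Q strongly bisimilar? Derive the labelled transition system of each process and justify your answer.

P ≁ Q

LTS(P): 4 reachable states
  p0 = rec X. b.a.(a.X + a.0) has moves ··b··> p1
  p1 = a.(a.(rec X. b.a.(a.X + a.0)) + a.0) has moves ··a··> p2
  p2 = a.(rec X. b.a.(a.X + a.0)) + a.0 has moves ··a··> p0, ··a··> p3
  p3 = 0 has moves ·
LTS(Q): 4 reachable states
  q0 = rec X. b.a.(c.X + a.0) has moves ··b··> q1
  q1 = a.(c.(rec X. b.a.(c.X + a.0)) + a.0) has moves ··a··> q2
  q2 = c.(rec X. b.a.(c.X + a.0)) + a.0 has moves ··a··> q3, ··c··> q0
  q3 = 0 has moves ·
Bisimilarity quotient blocks:
  B0 = {p0}
  B1 = {p1}
  B2 = {p2}
  B3 = {p3, q3}
  B4 = {q0}
  B5 = {q1}
  B6 = {q2}
p0 ∈ B0, q0 ∈ B4 → different blocks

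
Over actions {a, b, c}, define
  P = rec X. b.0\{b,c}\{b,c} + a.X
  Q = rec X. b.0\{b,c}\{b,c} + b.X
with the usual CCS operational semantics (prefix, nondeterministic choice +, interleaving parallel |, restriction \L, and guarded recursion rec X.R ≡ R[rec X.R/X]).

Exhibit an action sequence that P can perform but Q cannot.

P's transition system — 2 states:
  u0 = rec X. b.0\{b,c}\{b,c} + a.X → ··a··> u0, ··b··> u1
  u1 = 0\{b,c}\{b,c} → ·
Q's transition system — 2 states:
  v0 = rec X. b.0\{b,c}\{b,c} + b.X → ··b··> v0, ··b··> v1
  v1 = 0\{b,c}\{b,c} → ·
Run σ = ⟨a⟩ on P: start {u0}
  [1] a ⇒ {u0}
  ✓ P
Run σ = ⟨a⟩ on Q: start {v0}
  [1] a ⇒ no successor for Q

a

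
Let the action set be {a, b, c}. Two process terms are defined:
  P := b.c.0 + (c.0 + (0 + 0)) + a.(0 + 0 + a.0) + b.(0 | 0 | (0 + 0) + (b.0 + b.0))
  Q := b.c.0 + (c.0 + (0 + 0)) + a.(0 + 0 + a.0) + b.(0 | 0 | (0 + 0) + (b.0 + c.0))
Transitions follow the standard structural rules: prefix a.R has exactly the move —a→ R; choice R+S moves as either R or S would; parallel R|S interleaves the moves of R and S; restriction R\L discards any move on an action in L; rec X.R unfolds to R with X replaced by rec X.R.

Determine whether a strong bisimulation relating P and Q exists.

Reachable graph of P (5 states):
  s0 = b.c.0 + (c.0 + (0 + 0)) + a.(0 + 0 + a.0) + b.(0 | 0 | (0 + 0) + (b.0 + b.0)) has moves —a→ s1, —b→ s2, —b→ s3, —c→ s4
  s1 = 0 + 0 + a.0 has moves —a→ s4
  s2 = 0 | 0 | (0 + 0) + (b.0 + b.0) has moves —b→ s4
  s3 = c.0 has moves —c→ s4
  s4 = 0 has moves stopped
Reachable graph of Q (5 states):
  t0 = b.c.0 + (c.0 + (0 + 0)) + a.(0 + 0 + a.0) + b.(0 | 0 | (0 + 0) + (b.0 + c.0)) has moves —a→ t1, —b→ t2, —b→ t3, —c→ t4
  t1 = 0 + 0 + a.0 has moves —a→ t4
  t2 = 0 | 0 | (0 + 0) + (b.0 + c.0) has moves —b→ t4, —c→ t4
  t3 = c.0 has moves —c→ t4
  t4 = 0 has moves stopped
Bisimilarity quotient blocks:
  B0 = {s0}
  B1 = {s3, t3}
  B2 = {s4, t4}
  B3 = {s2}
  B4 = {s1, t1}
  B5 = {t0}
  B6 = {t2}
s0 ∈ B0, t0 ∈ B5 → different blocks

P ≁ Q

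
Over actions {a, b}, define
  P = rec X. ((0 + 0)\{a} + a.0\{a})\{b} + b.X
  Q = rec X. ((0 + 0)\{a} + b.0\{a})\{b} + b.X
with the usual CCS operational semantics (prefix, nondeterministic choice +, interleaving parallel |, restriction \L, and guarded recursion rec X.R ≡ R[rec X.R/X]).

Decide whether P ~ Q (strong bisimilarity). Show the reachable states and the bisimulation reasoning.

LTS(P): 2 reachable states
  m0 = rec X. ((0 + 0)\{a} + a.0\{a})\{b} + b.X | —a→ m1, —b→ m0
  m1 = 0\{a}\{b} | (no moves)
LTS(Q): 1 reachable states
  n0 = rec X. ((0 + 0)\{a} + b.0\{a})\{b} + b.X | —b→ n0
Bisimilarity quotient blocks:
  B0 = {m0}
  B1 = {m1}
  B2 = {n0}
m0 ∈ B0, n0 ∈ B2 → different blocks

not bisimilar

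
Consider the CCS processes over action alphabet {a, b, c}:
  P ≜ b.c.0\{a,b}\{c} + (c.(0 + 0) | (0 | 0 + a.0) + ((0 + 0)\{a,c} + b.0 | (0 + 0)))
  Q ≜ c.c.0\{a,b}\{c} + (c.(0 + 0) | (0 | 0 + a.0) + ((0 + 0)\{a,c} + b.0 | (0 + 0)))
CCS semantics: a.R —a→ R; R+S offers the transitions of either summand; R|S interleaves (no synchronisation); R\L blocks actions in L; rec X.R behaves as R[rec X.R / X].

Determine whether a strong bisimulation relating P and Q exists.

NO

P's transition system — 7 states:
  u0 = b.c.0\{a,b}\{c} + (c.(0 + 0) | (0 | 0 + a.0) + ((0 + 0)\{a,c} + b.0 | (0 + 0))) ⊢ --a--▸ u1, --b--▸ u2, --b--▸ u3, --c--▸ u4
  u1 = c.(0 + 0) | 0 ⊢ --c--▸ u5
  u2 = 0 | (0 + 0) ⊢ (no moves)
  u3 = c.0\{a,b}\{c} ⊢ --c--▸ u6
  u4 = (0 + 0) | (0 | 0 + a.0) ⊢ --a--▸ u5
  u5 = (0 + 0) | 0 ⊢ (no moves)
  u6 = 0\{a,b}\{c} ⊢ (no moves)
Q's transition system — 7 states:
  v0 = c.c.0\{a,b}\{c} + (c.(0 + 0) | (0 | 0 + a.0) + ((0 + 0)\{a,c} + b.0 | (0 + 0))) ⊢ --a--▸ v1, --b--▸ v2, --c--▸ v3, --c--▸ v4
  v1 = c.(0 + 0) | 0 ⊢ --c--▸ v5
  v2 = 0 | (0 + 0) ⊢ (no moves)
  v3 = (0 + 0) | (0 | 0 + a.0) ⊢ --a--▸ v5
  v4 = c.0\{a,b}\{c} ⊢ --c--▸ v6
  v5 = (0 + 0) | 0 ⊢ (no moves)
  v6 = 0\{a,b}\{c} ⊢ (no moves)
Coarsest stable partition (strong bisimilarity classes):
  B0 = {u0}
  B1 = {u1, u3, v1, v4}
  B2 = {u2, u5, u6, v2, v5, v6}
  B3 = {u4, v3}
  B4 = {v0}
u0 ∈ B0, v0 ∈ B4 → different blocks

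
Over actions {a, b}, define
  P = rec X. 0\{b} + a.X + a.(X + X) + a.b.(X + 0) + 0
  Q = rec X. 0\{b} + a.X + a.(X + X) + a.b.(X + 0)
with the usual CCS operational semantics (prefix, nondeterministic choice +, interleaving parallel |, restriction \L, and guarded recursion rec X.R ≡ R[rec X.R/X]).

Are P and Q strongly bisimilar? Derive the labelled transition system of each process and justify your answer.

P ~ Q

P's transition system — 4 states:
  m0 = rec X. 0\{b} + a.X + a.(X + X) + a.b.(X + 0) + 0 → --a--▸ m0, --a--▸ m1, --a--▸ m2
  m1 = (rec X. 0\{b} + a.X + a.(X + X) + a.b.(X + 0) + 0) + (rec X. 0\{b} + a.X + a.(X + X) + a.b.(X + 0) + 0) → --a--▸ m0, --a--▸ m1, --a--▸ m2
  m2 = b.((rec X. 0\{b} + a.X + a.(X + X) + a.b.(X + 0) + 0) + 0) → --b--▸ m3
  m3 = (rec X. 0\{b} + a.X + a.(X + X) + a.b.(X + 0) + 0) + 0 → --a--▸ m0, --a--▸ m1, --a--▸ m2
Q's transition system — 4 states:
  n0 = rec X. 0\{b} + a.X + a.(X + X) + a.b.(X + 0) → --a--▸ n0, --a--▸ n1, --a--▸ n2
  n1 = (rec X. 0\{b} + a.X + a.(X + X) + a.b.(X + 0)) + (rec X. 0\{b} + a.X + a.(X + X) + a.b.(X + 0)) → --a--▸ n0, --a--▸ n1, --a--▸ n2
  n2 = b.((rec X. 0\{b} + a.X + a.(X + X) + a.b.(X + 0)) + 0) → --b--▸ n3
  n3 = (rec X. 0\{b} + a.X + a.(X + X) + a.b.(X + 0)) + 0 → --a--▸ n0, --a--▸ n1, --a--▸ n2
Bisimilarity quotient blocks:
  B0 = {m0, m1, m3, n0, n1, n3}
  B1 = {m2, n2}
m0 ∈ B0, n0 ∈ B0 → same block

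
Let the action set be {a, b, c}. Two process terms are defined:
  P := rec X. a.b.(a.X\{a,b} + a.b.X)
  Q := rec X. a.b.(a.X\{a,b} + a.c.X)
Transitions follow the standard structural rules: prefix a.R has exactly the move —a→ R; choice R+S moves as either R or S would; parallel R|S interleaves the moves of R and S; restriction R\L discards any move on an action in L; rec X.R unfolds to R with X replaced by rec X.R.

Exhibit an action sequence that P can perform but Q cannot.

Reachable graph of P (5 states):
  m0 = rec X. a.b.(a.X\{a,b} + a.b.X) | -a-> m1
  m1 = b.(a.(rec X. a.b.(a.X\{a,b} + a.b.X))\{a,b} + a.b.(rec X. a.b.(a.X\{a,b} + a.b.X))) | -b-> m2
  m2 = a.(rec X. a.b.(a.X\{a,b} + a.b.X))\{a,b} + a.b.(rec X. a.b.(a.X\{a,b} + a.b.X)) | -a-> m3, -a-> m4
  m3 = (rec X. a.b.(a.X\{a,b} + a.b.X))\{a,b} | stopped
  m4 = b.(rec X. a.b.(a.X\{a,b} + a.b.X)) | -b-> m0
Reachable graph of Q (5 states):
  n0 = rec X. a.b.(a.X\{a,b} + a.c.X) | -a-> n1
  n1 = b.(a.(rec X. a.b.(a.X\{a,b} + a.c.X))\{a,b} + a.c.(rec X. a.b.(a.X\{a,b} + a.c.X))) | -b-> n2
  n2 = a.(rec X. a.b.(a.X\{a,b} + a.c.X))\{a,b} + a.c.(rec X. a.b.(a.X\{a,b} + a.c.X)) | -a-> n3, -a-> n4
  n3 = (rec X. a.b.(a.X\{a,b} + a.c.X))\{a,b} | stopped
  n4 = c.(rec X. a.b.(a.X\{a,b} + a.c.X)) | -c-> n0
Trace ⟨abab⟩ through P, begin at {m0}:
  step 1 (a): {m1}
  step 2 (b): {m2}
  step 3 (a): {m3, m4}
  step 4 (b): {m0}
  ✓ P
Trace ⟨abab⟩ through Q, begin at {n0}:
  step 1 (a): {n1}
  step 2 (b): {n2}
  step 3 (a): {n3, n4}
  step 4 (b): ∅  — Q cannot continue

abab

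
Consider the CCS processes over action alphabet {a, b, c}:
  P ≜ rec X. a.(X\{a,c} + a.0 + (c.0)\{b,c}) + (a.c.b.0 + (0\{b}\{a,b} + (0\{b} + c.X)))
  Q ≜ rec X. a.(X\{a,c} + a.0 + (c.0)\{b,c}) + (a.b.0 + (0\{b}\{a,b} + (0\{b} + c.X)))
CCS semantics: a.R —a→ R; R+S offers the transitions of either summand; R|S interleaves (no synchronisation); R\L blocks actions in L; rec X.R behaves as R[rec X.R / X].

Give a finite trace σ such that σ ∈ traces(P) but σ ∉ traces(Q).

ac

Reachable graph of P (5 states):
  u0 = rec X. a.(X\{a,c} + a.0 + (c.0)\{b,c}) + (a.c.b.0 + (0\{b}\{a,b} + (0\{b} + c.X))) | -a-> u1, -a-> u2, -c-> u0
  u1 = (rec X. a.(X\{a,c} + a.0 + (c.0)\{b,c}) + (a.c.b.0 + (0\{b}\{a,b} + (0\{b} + c.X))))\{a,c} + a.0 + (c.0)\{b,c} | -a-> u3
  u2 = c.b.0 | -c-> u4
  u3 = 0 | stopped
  u4 = b.0 | -b-> u3
Reachable graph of Q (4 states):
  v0 = rec X. a.(X\{a,c} + a.0 + (c.0)\{b,c}) + (a.b.0 + (0\{b}\{a,b} + (0\{b} + c.X))) | -a-> v1, -a-> v2, -c-> v0
  v1 = (rec X. a.(X\{a,c} + a.0 + (c.0)\{b,c}) + (a.b.0 + (0\{b}\{a,b} + (0\{b} + c.X))))\{a,c} + a.0 + (c.0)\{b,c} | -a-> v3
  v2 = b.0 | -b-> v3
  v3 = 0 | stopped
Run σ = ⟨ac⟩ on P: start {u0}
  step 1 (a): {u1, u2}
  step 2 (c): {u4}
  ✓ P
Run σ = ⟨ac⟩ on Q: start {v0}
  step 1 (a): {v1, v2}
  step 2 (c): ∅  — Q cannot continue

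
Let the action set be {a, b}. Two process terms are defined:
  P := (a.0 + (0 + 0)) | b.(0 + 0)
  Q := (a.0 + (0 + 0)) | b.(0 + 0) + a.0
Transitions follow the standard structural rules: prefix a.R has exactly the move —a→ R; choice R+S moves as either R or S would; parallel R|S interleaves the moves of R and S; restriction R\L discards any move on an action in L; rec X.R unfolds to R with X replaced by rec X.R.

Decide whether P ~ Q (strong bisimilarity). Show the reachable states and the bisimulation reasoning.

Reachable graph of P (4 states):
  u0 = (a.0 + (0 + 0)) | b.(0 + 0) has moves -a-> u1, -b-> u2
  u1 = 0 | b.(0 + 0) has moves -b-> u3
  u2 = (a.0 + (0 + 0)) | (0 + 0) has moves -a-> u3
  u3 = 0 | (0 + 0) has moves deadlocked
Reachable graph of Q (5 states):
  v0 = (a.0 + (0 + 0)) | b.(0 + 0) + a.0 has moves -a-> v1, -a-> v2, -b-> v3
  v1 = 0 has moves deadlocked
  v2 = 0 | b.(0 + 0) has moves -b-> v4
  v3 = (a.0 + (0 + 0)) | (0 + 0) has moves -a-> v4
  v4 = 0 | (0 + 0) has moves deadlocked
Bisimilarity quotient blocks:
  B0 = {u0}
  B1 = {u2, v3}
  B2 = {u3, v1, v4}
  B3 = {u1, v2}
  B4 = {v0}
u0 ∈ B0, v0 ∈ B4 → different blocks

P ≁ Q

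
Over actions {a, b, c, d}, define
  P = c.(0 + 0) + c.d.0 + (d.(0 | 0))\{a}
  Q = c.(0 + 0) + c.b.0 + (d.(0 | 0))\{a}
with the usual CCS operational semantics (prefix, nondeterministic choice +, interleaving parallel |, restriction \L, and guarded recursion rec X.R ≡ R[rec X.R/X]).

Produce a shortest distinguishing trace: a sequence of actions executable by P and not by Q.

LTS(P): 5 reachable states
  m0 = c.(0 + 0) + c.d.0 + (d.(0 | 0))\{a} | -c-> m1, -c-> m2, -d-> m3
  m1 = 0 + 0 | ·
  m2 = d.0 | -d-> m4
  m3 = (0 | 0)\{a} | ·
  m4 = 0 | ·
LTS(Q): 5 reachable states
  n0 = c.(0 + 0) + c.b.0 + (d.(0 | 0))\{a} | -c-> n1, -c-> n2, -d-> n3
  n1 = 0 + 0 | ·
  n2 = b.0 | -b-> n4
  n3 = (0 | 0)\{a} | ·
  n4 = 0 | ·
Trace ⟨cd⟩ through P, begin at {m0}:
  [1] c ⇒ {m1, m2}
  [2] d ⇒ {m4}
  P completes σ.
Trace ⟨cd⟩ through Q, begin at {n0}:
  [1] c ⇒ {n1, n2}
  [2] d ⇒ ∅ (Q stuck)

cd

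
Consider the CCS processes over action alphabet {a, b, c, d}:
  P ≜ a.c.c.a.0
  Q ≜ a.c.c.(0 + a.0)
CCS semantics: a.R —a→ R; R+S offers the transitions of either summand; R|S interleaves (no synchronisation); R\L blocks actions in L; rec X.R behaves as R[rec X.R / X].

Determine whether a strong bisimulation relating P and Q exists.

YES

Reachable graph of P (5 states):
  m0 = a.c.c.a.0 :: ··a··> m1
  m1 = c.c.a.0 :: ··c··> m2
  m2 = c.a.0 :: ··c··> m3
  m3 = a.0 :: ··a··> m4
  m4 = 0 :: (no moves)
Reachable graph of Q (5 states):
  n0 = a.c.c.(0 + a.0) :: ··a··> n1
  n1 = c.c.(0 + a.0) :: ··c··> n2
  n2 = c.(0 + a.0) :: ··c··> n3
  n3 = 0 + a.0 :: ··a··> n4
  n4 = 0 :: (no moves)
Bisimilarity quotient blocks:
  B0 = {m0, n0}
  B1 = {m1, n1}
  B2 = {m2, n2}
  B3 = {m3, n3}
  B4 = {m4, n4}
m0 ∈ B0, n0 ∈ B0 → same block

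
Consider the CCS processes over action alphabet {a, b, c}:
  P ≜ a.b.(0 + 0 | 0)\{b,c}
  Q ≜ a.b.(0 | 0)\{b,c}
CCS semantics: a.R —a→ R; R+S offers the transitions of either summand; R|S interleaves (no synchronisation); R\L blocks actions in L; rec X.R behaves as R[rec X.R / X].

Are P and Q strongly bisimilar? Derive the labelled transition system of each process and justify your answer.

P's transition system — 3 states:
  p0 = a.b.(0 + 0 | 0)\{b,c} | -a-> p1
  p1 = b.(0 + 0 | 0)\{b,c} | -b-> p2
  p2 = (0 + 0 | 0)\{b,c} | stopped
Q's transition system — 3 states:
  q0 = a.b.(0 | 0)\{b,c} | -a-> q1
  q1 = b.(0 | 0)\{b,c} | -b-> q2
  q2 = (0 | 0)\{b,c} | stopped
Bisimilarity quotient blocks:
  B0 = {p0, q0}
  B1 = {p1, q1}
  B2 = {p2, q2}
p0 ∈ B0, q0 ∈ B0 → same block

P ~ Q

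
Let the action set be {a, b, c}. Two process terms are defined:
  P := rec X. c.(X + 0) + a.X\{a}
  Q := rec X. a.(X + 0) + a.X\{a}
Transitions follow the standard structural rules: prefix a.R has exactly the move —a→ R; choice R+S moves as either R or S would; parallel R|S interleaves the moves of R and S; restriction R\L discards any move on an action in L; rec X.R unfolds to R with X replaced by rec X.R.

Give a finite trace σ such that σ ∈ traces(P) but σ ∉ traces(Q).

LTS(P): 4 reachable states
  u0 = rec X. c.(X + 0) + a.X\{a} :: —a→ u1, —c→ u2
  u1 = (rec X. c.(X + 0) + a.X\{a})\{a} :: —c→ u3
  u2 = (rec X. c.(X + 0) + a.X\{a}) + 0 :: —a→ u1, —c→ u2
  u3 = ((rec X. c.(X + 0) + a.X\{a}) + 0)\{a} :: —c→ u3
LTS(Q): 3 reachable states
  v0 = rec X. a.(X + 0) + a.X\{a} :: —a→ v1, —a→ v2
  v1 = (rec X. a.(X + 0) + a.X\{a}) + 0 :: —a→ v1, —a→ v2
  v2 = (rec X. a.(X + 0) + a.X\{a})\{a} :: (no moves)
Run σ = ⟨c⟩ on P: start {u0}
  after c @ step 1: {u2}
  P completes σ.
Run σ = ⟨c⟩ on Q: start {v0}
  after c @ step 1: ∅ (Q stuck)

c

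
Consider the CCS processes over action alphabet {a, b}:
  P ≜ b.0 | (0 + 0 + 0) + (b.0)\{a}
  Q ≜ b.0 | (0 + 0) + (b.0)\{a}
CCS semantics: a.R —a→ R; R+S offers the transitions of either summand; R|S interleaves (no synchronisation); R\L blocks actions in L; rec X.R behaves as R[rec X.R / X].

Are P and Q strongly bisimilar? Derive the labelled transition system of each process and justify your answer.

bisimilar

Reachable graph of P (3 states):
  u0 = b.0 | (0 + 0 + 0) + (b.0)\{a} → ··b··> u1, ··b··> u2
  u1 = 0 | (0 + 0 + 0) → ·
  u2 = 0\{a} → ·
Reachable graph of Q (3 states):
  v0 = b.0 | (0 + 0) + (b.0)\{a} → ··b··> v1, ··b··> v2
  v1 = 0 | (0 + 0) → ·
  v2 = 0\{a} → ·
Bisimilarity quotient blocks:
  B0 = {u0, v0}
  B1 = {u1, u2, v1, v2}
u0 ∈ B0, v0 ∈ B0 → same block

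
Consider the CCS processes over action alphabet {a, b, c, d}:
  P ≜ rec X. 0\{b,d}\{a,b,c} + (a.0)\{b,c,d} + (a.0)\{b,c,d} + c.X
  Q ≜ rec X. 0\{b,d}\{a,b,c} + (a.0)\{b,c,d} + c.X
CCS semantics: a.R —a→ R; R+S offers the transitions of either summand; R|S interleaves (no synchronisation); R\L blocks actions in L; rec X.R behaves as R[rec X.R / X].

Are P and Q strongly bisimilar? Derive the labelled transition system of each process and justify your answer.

LTS(P): 2 reachable states
  u0 = rec X. 0\{b,d}\{a,b,c} + (a.0)\{b,c,d} + (a.0)\{b,c,d} + c.X ⊢ —a→ u1, —c→ u0
  u1 = 0\{b,c,d} ⊢ ·
LTS(Q): 2 reachable states
  v0 = rec X. 0\{b,d}\{a,b,c} + (a.0)\{b,c,d} + c.X ⊢ —a→ v1, —c→ v0
  v1 = 0\{b,c,d} ⊢ ·
Coarsest stable partition (strong bisimilarity classes):
  B0 = {u0, v0}
  B1 = {u1, v1}
u0 ∈ B0, v0 ∈ B0 → same block

bisimilar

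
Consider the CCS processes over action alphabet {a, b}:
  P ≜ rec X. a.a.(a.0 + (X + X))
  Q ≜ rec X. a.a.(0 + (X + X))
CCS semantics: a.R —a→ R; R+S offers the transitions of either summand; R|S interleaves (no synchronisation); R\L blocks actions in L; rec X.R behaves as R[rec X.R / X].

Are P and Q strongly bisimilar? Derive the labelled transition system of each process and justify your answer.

P ≁ Q

Reachable graph of P (4 states):
  s0 = rec X. a.a.(a.0 + (X + X)) → -a-> s1
  s1 = a.(a.0 + ((rec X. a.a.(a.0 + (X + X))) + (rec X. a.a.(a.0 + (X + X))))) → -a-> s2
  s2 = a.0 + ((rec X. a.a.(a.0 + (X + X))) + (rec X. a.a.(a.0 + (X + X)))) → -a-> s1, -a-> s3
  s3 = 0 → stopped
Reachable graph of Q (3 states):
  t0 = rec X. a.a.(0 + (X + X)) → -a-> t1
  t1 = a.(0 + ((rec X. a.a.(0 + (X + X))) + (rec X. a.a.(0 + (X + X))))) → -a-> t2
  t2 = 0 + ((rec X. a.a.(0 + (X + X))) + (rec X. a.a.(0 + (X + X)))) → -a-> t1
Coarsest stable partition (strong bisimilarity classes):
  B0 = {s0}
  B1 = {s1}
  B2 = {s2}
  B3 = {s3}
  B4 = {t0, t1, t2}
s0 ∈ B0, t0 ∈ B4 → different blocks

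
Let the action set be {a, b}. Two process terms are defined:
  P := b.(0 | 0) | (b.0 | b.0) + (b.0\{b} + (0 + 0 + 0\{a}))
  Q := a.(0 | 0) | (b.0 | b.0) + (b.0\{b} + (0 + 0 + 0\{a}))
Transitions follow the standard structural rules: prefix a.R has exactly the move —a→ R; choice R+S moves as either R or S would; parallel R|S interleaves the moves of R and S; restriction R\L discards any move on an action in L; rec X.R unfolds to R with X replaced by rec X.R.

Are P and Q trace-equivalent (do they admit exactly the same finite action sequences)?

trace-distinct — witness ⟨bbb⟩

P's transition system — 9 states:
  p0 = b.(0 | 0) | (b.0 | b.0) + (b.0\{b} + (0 + 0 + 0\{a})) | ··b··> p1, ··b··> p2, ··b··> p3, ··b··> p4
  p1 = 0 | 0 | (b.0 | b.0) | ··b··> p5, ··b··> p6
  p2 = 0\{b} | (no moves)
  p3 = b.(0 | 0) | (0 | b.0) | ··b··> p5, ··b··> p7
  p4 = b.(0 | 0) | (b.0 | 0) | ··b··> p6, ··b··> p7
  p5 = 0 | 0 | (0 | b.0) | ··b··> p8
  p6 = 0 | 0 | (b.0 | 0) | ··b··> p8
  p7 = b.(0 | 0) | (0 | 0) | ··b··> p8
  p8 = 0 | 0 | (0 | 0) | (no moves)
Q's transition system — 9 states:
  q0 = a.(0 | 0) | (b.0 | b.0) + (b.0\{b} + (0 + 0 + 0\{a})) | ··a··> q1, ··b··> q2, ··b··> q3, ··b··> q4
  q1 = 0 | 0 | (b.0 | b.0) | ··b··> q5, ··b··> q6
  q2 = 0\{b} | (no moves)
  q3 = a.(0 | 0) | (0 | b.0) | ··a··> q5, ··b··> q7
  q4 = a.(0 | 0) | (b.0 | 0) | ··a··> q6, ··b··> q7
  q5 = 0 | 0 | (0 | b.0) | ··b··> q8
  q6 = 0 | 0 | (b.0 | 0) | ··b··> q8
  q7 = a.(0 | 0) | (0 | 0) | ··a··> q8
  q8 = 0 | 0 | (0 | 0) | (no moves)
Executing bbb from P (initial set {p0}):
  step 1 (b): {p1, p2, p3, p4}
  step 2 (b): {p5, p6, p7}
  step 3 (b): {p8}
  ✓ P
Executing bbb from Q (initial set {q0}):
  step 1 (b): {q2, q3, q4}
  step 2 (b): {q7}
  step 3 (b): ∅  — Q cannot continue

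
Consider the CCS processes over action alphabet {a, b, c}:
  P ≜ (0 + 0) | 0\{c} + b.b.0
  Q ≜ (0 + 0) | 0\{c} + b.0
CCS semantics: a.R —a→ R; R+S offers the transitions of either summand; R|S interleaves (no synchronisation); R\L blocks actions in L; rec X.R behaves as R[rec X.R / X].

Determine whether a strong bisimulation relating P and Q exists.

not bisimilar

Reachable graph of P (3 states):
  u0 = (0 + 0) | 0\{c} + b.b.0 → -b-> u1
  u1 = b.0 → -b-> u2
  u2 = 0 → ·
Reachable graph of Q (2 states):
  v0 = (0 + 0) | 0\{c} + b.0 → -b-> v1
  v1 = 0 → ·
Bisimilarity quotient blocks:
  B0 = {u0}
  B1 = {u1, v0}
  B2 = {u2, v1}
u0 ∈ B0, v0 ∈ B1 → different blocks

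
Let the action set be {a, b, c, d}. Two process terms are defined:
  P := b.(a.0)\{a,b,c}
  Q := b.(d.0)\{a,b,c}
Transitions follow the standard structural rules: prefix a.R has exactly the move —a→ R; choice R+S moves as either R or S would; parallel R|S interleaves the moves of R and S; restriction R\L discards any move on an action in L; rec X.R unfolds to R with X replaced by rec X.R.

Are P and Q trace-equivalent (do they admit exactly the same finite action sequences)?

P's transition system — 2 states:
  s0 = b.(a.0)\{a,b,c} | -b-> s1
  s1 = (a.0)\{a,b,c} | ·
Q's transition system — 3 states:
  t0 = b.(d.0)\{a,b,c} | -b-> t1
  t1 = (d.0)\{a,b,c} | -d-> t2
  t2 = 0\{a,b,c} | ·
Trace ⟨bd⟩ through Q, begin at {t0}:
  [1] b ⇒ {t1}
  [2] d ⇒ {t2}
  — Q admits the full trace.
Trace ⟨bd⟩ through P, begin at {s0}:
  [1] b ⇒ {s1}
  [2] d ⇒ no successor for P

NO — witness ⟨bd⟩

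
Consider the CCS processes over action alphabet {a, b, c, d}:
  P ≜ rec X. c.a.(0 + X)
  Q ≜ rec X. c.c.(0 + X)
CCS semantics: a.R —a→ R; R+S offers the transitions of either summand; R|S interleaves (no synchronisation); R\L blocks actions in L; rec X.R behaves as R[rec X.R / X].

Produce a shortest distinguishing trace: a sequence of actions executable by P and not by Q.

ca

LTS(P): 3 reachable states
  p0 = rec X. c.a.(0 + X) :: —c→ p1
  p1 = a.(0 + (rec X. c.a.(0 + X))) :: —a→ p2
  p2 = 0 + (rec X. c.a.(0 + X)) :: —c→ p1
LTS(Q): 3 reachable states
  q0 = rec X. c.c.(0 + X) :: —c→ q1
  q1 = c.(0 + (rec X. c.c.(0 + X))) :: —c→ q2
  q2 = 0 + (rec X. c.c.(0 + X)) :: —c→ q1
Run σ = ⟨ca⟩ on P: start {p0}
  after c @ step 1: {p1}
  after a @ step 2: {p2}
  — P admits the full trace.
Run σ = ⟨ca⟩ on Q: start {q0}
  after c @ step 1: {q1}
  after a @ step 2: no successor for Q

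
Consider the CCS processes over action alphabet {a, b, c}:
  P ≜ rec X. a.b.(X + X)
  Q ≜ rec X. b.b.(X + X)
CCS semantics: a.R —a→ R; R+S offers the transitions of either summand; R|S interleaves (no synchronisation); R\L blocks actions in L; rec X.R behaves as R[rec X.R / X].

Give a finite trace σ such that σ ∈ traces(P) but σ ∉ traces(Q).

P's transition system — 3 states:
  s0 = rec X. a.b.(X + X) ⊢ —a→ s1
  s1 = b.((rec X. a.b.(X + X)) + (rec X. a.b.(X + X))) ⊢ —b→ s2
  s2 = (rec X. a.b.(X + X)) + (rec X. a.b.(X + X)) ⊢ —a→ s1
Q's transition system — 3 states:
  t0 = rec X. b.b.(X + X) ⊢ —b→ t1
  t1 = b.((rec X. b.b.(X + X)) + (rec X. b.b.(X + X))) ⊢ —b→ t2
  t2 = (rec X. b.b.(X + X)) + (rec X. b.b.(X + X)) ⊢ —b→ t1
Executing a from P (initial set {s0}):
  step 1 (a): {s1}
  ✓ P
Executing a from Q (initial set {t0}):
  step 1 (a): no successor for Q

a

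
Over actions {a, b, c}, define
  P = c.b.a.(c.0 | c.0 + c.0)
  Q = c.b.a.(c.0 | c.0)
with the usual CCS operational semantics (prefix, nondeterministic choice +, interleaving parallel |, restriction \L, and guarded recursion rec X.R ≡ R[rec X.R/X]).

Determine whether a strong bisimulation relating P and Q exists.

not bisimilar

P's transition system — 8 states:
  s0 = c.b.a.(c.0 | c.0 + c.0) | —c→ s1
  s1 = b.a.(c.0 | c.0 + c.0) | —b→ s2
  s2 = a.(c.0 | c.0 + c.0) | —a→ s3
  s3 = c.0 | c.0 + c.0 | —c→ s4, —c→ s5, —c→ s6
  s4 = 0 | ∅
  s5 = 0 | c.0 | —c→ s7
  s6 = c.0 | 0 | —c→ s7
  s7 = 0 | 0 | ∅
Q's transition system — 7 states:
  t0 = c.b.a.(c.0 | c.0) | —c→ t1
  t1 = b.a.(c.0 | c.0) | —b→ t2
  t2 = a.(c.0 | c.0) | —a→ t3
  t3 = c.0 | c.0 | —c→ t4, —c→ t5
  t4 = 0 | c.0 | —c→ t6
  t5 = c.0 | 0 | —c→ t6
  t6 = 0 | 0 | ∅
Coarsest stable partition (strong bisimilarity classes):
  B0 = {s0}
  B1 = {s1}
  B2 = {s2}
  B3 = {s3}
  B4 = {s5, s6, t4, t5}
  B5 = {s4, s7, t6}
  B6 = {t0}
  B7 = {t1}
  B8 = {t2}
  B9 = {t3}
s0 ∈ B0, t0 ∈ B6 → different blocks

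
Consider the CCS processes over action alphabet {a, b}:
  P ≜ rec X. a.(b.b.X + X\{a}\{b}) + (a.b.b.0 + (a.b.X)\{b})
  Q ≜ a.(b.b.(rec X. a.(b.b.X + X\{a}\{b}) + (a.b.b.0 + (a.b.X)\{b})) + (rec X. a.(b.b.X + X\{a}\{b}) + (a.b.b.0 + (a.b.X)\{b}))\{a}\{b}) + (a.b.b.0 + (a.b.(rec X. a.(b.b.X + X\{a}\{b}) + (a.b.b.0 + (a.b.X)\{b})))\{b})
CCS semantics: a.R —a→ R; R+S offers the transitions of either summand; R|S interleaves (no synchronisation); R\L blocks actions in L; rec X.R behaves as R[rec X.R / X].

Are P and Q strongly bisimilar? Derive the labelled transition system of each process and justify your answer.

YES

Reachable graph of P (7 states):
  m0 = rec X. a.(b.b.X + X\{a}\{b}) + (a.b.b.0 + (a.b.X)\{b}) has moves --a--▸ m1, --a--▸ m2, --a--▸ m3
  m1 = (b.(rec X. a.(b.b.X + X\{a}\{b}) + (a.b.b.0 + (a.b.X)\{b})))\{b} has moves stopped
  m2 = b.b.(rec X. a.(b.b.X + X\{a}\{b}) + (a.b.b.0 + (a.b.X)\{b})) + (rec X. a.(b.b.X + X\{a}\{b}) + (a.b.b.0 + (a.b.X)\{b}))\{a}\{b} has moves --b--▸ m4
  m3 = b.b.0 has moves --b--▸ m5
  m4 = b.(rec X. a.(b.b.X + X\{a}\{b}) + (a.b.b.0 + (a.b.X)\{b})) has moves --b--▸ m0
  m5 = b.0 has moves --b--▸ m6
  m6 = 0 has moves stopped
Reachable graph of Q (8 states):
  n0 = a.(b.b.(rec X. a.(b.b.X + X\{a}\{b}) + (a.b.b.0 + (a.b.X)\{b})) + (rec X. a.(b.b.X + X\{a}\{b}) + (a.b.b.0 + (a.b.X)\{b}))\{a}\{b}) + (a.b.b.0 + (a.b.(rec X. a.(b.b.X + X\{a}\{b}) + (a.b.b.0 + (a.b.X)\{b})))\{b}) has moves --a--▸ n1, --a--▸ n2, --a--▸ n3
  n1 = (b.(rec X. a.(b.b.X + X\{a}\{b}) + (a.b.b.0 + (a.b.X)\{b})))\{b} has moves stopped
  n2 = b.b.(rec X. a.(b.b.X + X\{a}\{b}) + (a.b.b.0 + (a.b.X)\{b})) + (rec X. a.(b.b.X + X\{a}\{b}) + (a.b.b.0 + (a.b.X)\{b}))\{a}\{b} has moves --b--▸ n4
  n3 = b.b.0 has moves --b--▸ n5
  n4 = b.(rec X. a.(b.b.X + X\{a}\{b}) + (a.b.b.0 + (a.b.X)\{b})) has moves --b--▸ n6
  n5 = b.0 has moves --b--▸ n7
  n6 = rec X. a.(b.b.X + X\{a}\{b}) + (a.b.b.0 + (a.b.X)\{b}) has moves --a--▸ n1, --a--▸ n2, --a--▸ n3
  n7 = 0 has moves stopped
Coarsest stable partition (strong bisimilarity classes):
  B0 = {m0, n0, n6}
  B1 = {m3, n3}
  B2 = {m5, n5}
  B3 = {m1, m6, n1, n7}
  B4 = {m2, n2}
  B5 = {m4, n4}
m0 ∈ B0, n0 ∈ B0 → same block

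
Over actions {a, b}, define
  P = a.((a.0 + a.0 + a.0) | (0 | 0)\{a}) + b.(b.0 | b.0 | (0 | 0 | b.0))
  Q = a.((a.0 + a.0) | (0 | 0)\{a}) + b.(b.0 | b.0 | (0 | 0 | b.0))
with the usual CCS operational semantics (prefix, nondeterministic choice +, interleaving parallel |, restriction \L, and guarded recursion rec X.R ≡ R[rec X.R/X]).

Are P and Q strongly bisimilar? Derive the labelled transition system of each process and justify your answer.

P's transition system — 11 states:
  u0 = a.((a.0 + a.0 + a.0) | (0 | 0)\{a}) + b.(b.0 | b.0 | (0 | 0 | b.0)) :: ··a··> u1, ··b··> u2
  u1 = (a.0 + a.0 + a.0) | (0 | 0)\{a} :: ··a··> u3
  u2 = b.0 | b.0 | (0 | 0 | b.0) :: ··b··> u4, ··b··> u5, ··b··> u6
  u3 = 0 | (0 | 0)\{a} :: ∅
  u4 = 0 | b.0 | (0 | 0 | b.0) :: ··b··> u7, ··b··> u8
  u5 = b.0 | 0 | (0 | 0 | b.0) :: ··b··> u7, ··b··> u9
  u6 = b.0 | b.0 | (0 | 0 | 0) :: ··b··> u8, ··b··> u9
  u7 = 0 | 0 | (0 | 0 | b.0) :: ··b··> u10
  u8 = 0 | b.0 | (0 | 0 | 0) :: ··b··> u10
  u9 = b.0 | 0 | (0 | 0 | 0) :: ··b··> u10
  u10 = 0 | 0 | (0 | 0 | 0) :: ∅
Q's transition system — 11 states:
  v0 = a.((a.0 + a.0) | (0 | 0)\{a}) + b.(b.0 | b.0 | (0 | 0 | b.0)) :: ··a··> v1, ··b··> v2
  v1 = (a.0 + a.0) | (0 | 0)\{a} :: ··a··> v3
  v2 = b.0 | b.0 | (0 | 0 | b.0) :: ··b··> v4, ··b··> v5, ··b··> v6
  v3 = 0 | (0 | 0)\{a} :: ∅
  v4 = 0 | b.0 | (0 | 0 | b.0) :: ··b··> v7, ··b··> v8
  v5 = b.0 | 0 | (0 | 0 | b.0) :: ··b··> v7, ··b··> v9
  v6 = b.0 | b.0 | (0 | 0 | 0) :: ··b··> v8, ··b··> v9
  v7 = 0 | 0 | (0 | 0 | b.0) :: ··b··> v10
  v8 = 0 | b.0 | (0 | 0 | 0) :: ··b··> v10
  v9 = b.0 | 0 | (0 | 0 | 0) :: ··b··> v10
  v10 = 0 | 0 | (0 | 0 | 0) :: ∅
Coarsest stable partition (strong bisimilarity classes):
  B0 = {u0, v0}
  B1 = {u2, v2}
  B2 = {u4, u5, u6, v4, v5, v6}
  B3 = {u7, u8, u9, v7, v8, v9}
  B4 = {u10, u3, v10, v3}
  B5 = {u1, v1}
u0 ∈ B0, v0 ∈ B0 → same block

bisimilar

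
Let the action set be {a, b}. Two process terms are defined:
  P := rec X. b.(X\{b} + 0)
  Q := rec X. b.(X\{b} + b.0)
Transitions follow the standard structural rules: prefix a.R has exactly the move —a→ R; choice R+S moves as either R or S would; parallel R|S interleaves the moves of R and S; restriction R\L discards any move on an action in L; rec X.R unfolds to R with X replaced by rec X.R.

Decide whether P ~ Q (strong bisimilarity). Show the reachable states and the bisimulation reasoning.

Reachable graph of P (2 states):
  p0 = rec X. b.(X\{b} + 0) ⊢ -b-> p1
  p1 = (rec X. b.(X\{b} + 0))\{b} + 0 ⊢ deadlocked
Reachable graph of Q (3 states):
  q0 = rec X. b.(X\{b} + b.0) ⊢ -b-> q1
  q1 = (rec X. b.(X\{b} + b.0))\{b} + b.0 ⊢ -b-> q2
  q2 = 0 ⊢ deadlocked
Bisimilarity quotient blocks:
  B0 = {p0, q1}
  B1 = {p1, q2}
  B2 = {q0}
p0 ∈ B0, q0 ∈ B2 → different blocks

P ≁ Q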